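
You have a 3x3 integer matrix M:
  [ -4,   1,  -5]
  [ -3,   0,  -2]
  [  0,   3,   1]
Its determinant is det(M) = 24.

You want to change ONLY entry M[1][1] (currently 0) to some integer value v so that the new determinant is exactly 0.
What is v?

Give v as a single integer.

Answer: 6

Derivation:
det is linear in entry M[1][1]: det = old_det + (v - 0) * C_11
Cofactor C_11 = -4
Want det = 0: 24 + (v - 0) * -4 = 0
  (v - 0) = -24 / -4 = 6
  v = 0 + (6) = 6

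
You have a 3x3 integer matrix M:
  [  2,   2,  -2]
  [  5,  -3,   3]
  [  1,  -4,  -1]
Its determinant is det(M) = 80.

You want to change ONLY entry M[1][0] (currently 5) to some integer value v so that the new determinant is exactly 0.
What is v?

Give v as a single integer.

Answer: -3

Derivation:
det is linear in entry M[1][0]: det = old_det + (v - 5) * C_10
Cofactor C_10 = 10
Want det = 0: 80 + (v - 5) * 10 = 0
  (v - 5) = -80 / 10 = -8
  v = 5 + (-8) = -3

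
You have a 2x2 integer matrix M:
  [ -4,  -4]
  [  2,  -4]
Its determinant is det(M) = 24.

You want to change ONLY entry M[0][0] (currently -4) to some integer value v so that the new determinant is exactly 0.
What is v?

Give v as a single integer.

Answer: 2

Derivation:
det is linear in entry M[0][0]: det = old_det + (v - -4) * C_00
Cofactor C_00 = -4
Want det = 0: 24 + (v - -4) * -4 = 0
  (v - -4) = -24 / -4 = 6
  v = -4 + (6) = 2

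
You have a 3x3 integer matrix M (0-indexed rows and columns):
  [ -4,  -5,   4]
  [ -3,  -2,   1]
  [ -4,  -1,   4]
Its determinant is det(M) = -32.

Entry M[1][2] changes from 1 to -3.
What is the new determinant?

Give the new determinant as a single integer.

det is linear in row 1: changing M[1][2] by delta changes det by delta * cofactor(1,2).
Cofactor C_12 = (-1)^(1+2) * minor(1,2) = 16
Entry delta = -3 - 1 = -4
Det delta = -4 * 16 = -64
New det = -32 + -64 = -96

Answer: -96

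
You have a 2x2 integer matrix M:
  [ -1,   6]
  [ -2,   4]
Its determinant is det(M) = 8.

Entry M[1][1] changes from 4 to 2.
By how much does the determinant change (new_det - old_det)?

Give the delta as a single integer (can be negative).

Cofactor C_11 = -1
Entry delta = 2 - 4 = -2
Det delta = entry_delta * cofactor = -2 * -1 = 2

Answer: 2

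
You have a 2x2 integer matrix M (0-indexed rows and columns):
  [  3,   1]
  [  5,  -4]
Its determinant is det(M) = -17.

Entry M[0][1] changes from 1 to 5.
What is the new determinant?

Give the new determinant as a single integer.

det is linear in row 0: changing M[0][1] by delta changes det by delta * cofactor(0,1).
Cofactor C_01 = (-1)^(0+1) * minor(0,1) = -5
Entry delta = 5 - 1 = 4
Det delta = 4 * -5 = -20
New det = -17 + -20 = -37

Answer: -37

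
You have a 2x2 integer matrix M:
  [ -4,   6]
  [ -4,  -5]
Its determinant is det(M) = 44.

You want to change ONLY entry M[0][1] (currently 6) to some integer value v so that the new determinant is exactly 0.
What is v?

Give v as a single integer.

Answer: -5

Derivation:
det is linear in entry M[0][1]: det = old_det + (v - 6) * C_01
Cofactor C_01 = 4
Want det = 0: 44 + (v - 6) * 4 = 0
  (v - 6) = -44 / 4 = -11
  v = 6 + (-11) = -5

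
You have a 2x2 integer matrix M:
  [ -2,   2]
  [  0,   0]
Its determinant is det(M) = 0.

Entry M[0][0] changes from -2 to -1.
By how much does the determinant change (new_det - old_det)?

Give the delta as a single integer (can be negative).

Answer: 0

Derivation:
Cofactor C_00 = 0
Entry delta = -1 - -2 = 1
Det delta = entry_delta * cofactor = 1 * 0 = 0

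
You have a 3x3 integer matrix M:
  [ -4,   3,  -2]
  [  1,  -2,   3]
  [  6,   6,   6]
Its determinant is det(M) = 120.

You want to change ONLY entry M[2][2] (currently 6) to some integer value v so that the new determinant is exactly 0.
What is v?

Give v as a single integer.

det is linear in entry M[2][2]: det = old_det + (v - 6) * C_22
Cofactor C_22 = 5
Want det = 0: 120 + (v - 6) * 5 = 0
  (v - 6) = -120 / 5 = -24
  v = 6 + (-24) = -18

Answer: -18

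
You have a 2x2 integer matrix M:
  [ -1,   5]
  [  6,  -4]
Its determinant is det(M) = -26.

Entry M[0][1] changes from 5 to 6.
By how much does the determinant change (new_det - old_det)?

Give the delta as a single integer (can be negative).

Answer: -6

Derivation:
Cofactor C_01 = -6
Entry delta = 6 - 5 = 1
Det delta = entry_delta * cofactor = 1 * -6 = -6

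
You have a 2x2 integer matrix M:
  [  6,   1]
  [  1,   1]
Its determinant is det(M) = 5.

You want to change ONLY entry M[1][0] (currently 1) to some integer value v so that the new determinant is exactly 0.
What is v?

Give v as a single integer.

Answer: 6

Derivation:
det is linear in entry M[1][0]: det = old_det + (v - 1) * C_10
Cofactor C_10 = -1
Want det = 0: 5 + (v - 1) * -1 = 0
  (v - 1) = -5 / -1 = 5
  v = 1 + (5) = 6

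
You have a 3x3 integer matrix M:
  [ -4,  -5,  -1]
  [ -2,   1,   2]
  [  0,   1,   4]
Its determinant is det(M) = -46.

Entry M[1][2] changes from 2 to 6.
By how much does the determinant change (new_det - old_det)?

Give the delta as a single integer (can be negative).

Answer: 16

Derivation:
Cofactor C_12 = 4
Entry delta = 6 - 2 = 4
Det delta = entry_delta * cofactor = 4 * 4 = 16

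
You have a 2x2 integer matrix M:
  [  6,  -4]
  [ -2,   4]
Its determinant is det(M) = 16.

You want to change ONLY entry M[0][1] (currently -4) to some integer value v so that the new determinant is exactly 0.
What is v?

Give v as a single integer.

det is linear in entry M[0][1]: det = old_det + (v - -4) * C_01
Cofactor C_01 = 2
Want det = 0: 16 + (v - -4) * 2 = 0
  (v - -4) = -16 / 2 = -8
  v = -4 + (-8) = -12

Answer: -12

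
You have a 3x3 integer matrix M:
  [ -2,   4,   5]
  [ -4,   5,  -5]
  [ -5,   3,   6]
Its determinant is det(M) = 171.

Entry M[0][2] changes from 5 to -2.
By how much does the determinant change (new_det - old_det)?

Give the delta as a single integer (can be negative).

Answer: -91

Derivation:
Cofactor C_02 = 13
Entry delta = -2 - 5 = -7
Det delta = entry_delta * cofactor = -7 * 13 = -91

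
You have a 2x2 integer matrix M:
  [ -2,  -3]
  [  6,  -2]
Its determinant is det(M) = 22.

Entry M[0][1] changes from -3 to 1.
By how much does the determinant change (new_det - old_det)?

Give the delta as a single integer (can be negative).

Cofactor C_01 = -6
Entry delta = 1 - -3 = 4
Det delta = entry_delta * cofactor = 4 * -6 = -24

Answer: -24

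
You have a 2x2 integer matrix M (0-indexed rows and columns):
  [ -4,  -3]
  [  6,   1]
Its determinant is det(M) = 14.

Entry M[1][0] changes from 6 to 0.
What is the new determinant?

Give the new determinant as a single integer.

det is linear in row 1: changing M[1][0] by delta changes det by delta * cofactor(1,0).
Cofactor C_10 = (-1)^(1+0) * minor(1,0) = 3
Entry delta = 0 - 6 = -6
Det delta = -6 * 3 = -18
New det = 14 + -18 = -4

Answer: -4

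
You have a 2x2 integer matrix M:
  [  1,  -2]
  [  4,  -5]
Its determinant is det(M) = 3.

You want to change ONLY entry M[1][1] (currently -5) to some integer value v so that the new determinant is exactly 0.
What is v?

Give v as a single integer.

Answer: -8

Derivation:
det is linear in entry M[1][1]: det = old_det + (v - -5) * C_11
Cofactor C_11 = 1
Want det = 0: 3 + (v - -5) * 1 = 0
  (v - -5) = -3 / 1 = -3
  v = -5 + (-3) = -8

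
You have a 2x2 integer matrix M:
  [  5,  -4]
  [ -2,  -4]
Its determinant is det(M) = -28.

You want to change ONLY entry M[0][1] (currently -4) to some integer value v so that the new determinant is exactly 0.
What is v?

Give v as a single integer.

Answer: 10

Derivation:
det is linear in entry M[0][1]: det = old_det + (v - -4) * C_01
Cofactor C_01 = 2
Want det = 0: -28 + (v - -4) * 2 = 0
  (v - -4) = 28 / 2 = 14
  v = -4 + (14) = 10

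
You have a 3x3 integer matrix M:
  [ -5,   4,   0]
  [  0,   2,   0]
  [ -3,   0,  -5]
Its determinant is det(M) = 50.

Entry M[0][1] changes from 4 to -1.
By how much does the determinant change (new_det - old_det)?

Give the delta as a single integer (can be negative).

Answer: 0

Derivation:
Cofactor C_01 = 0
Entry delta = -1 - 4 = -5
Det delta = entry_delta * cofactor = -5 * 0 = 0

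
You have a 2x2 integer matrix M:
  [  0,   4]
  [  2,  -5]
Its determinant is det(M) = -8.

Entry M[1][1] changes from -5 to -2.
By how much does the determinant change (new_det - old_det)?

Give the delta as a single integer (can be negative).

Answer: 0

Derivation:
Cofactor C_11 = 0
Entry delta = -2 - -5 = 3
Det delta = entry_delta * cofactor = 3 * 0 = 0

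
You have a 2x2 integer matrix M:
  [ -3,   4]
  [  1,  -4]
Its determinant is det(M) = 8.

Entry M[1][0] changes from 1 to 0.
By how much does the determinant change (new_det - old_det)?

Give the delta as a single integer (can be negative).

Answer: 4

Derivation:
Cofactor C_10 = -4
Entry delta = 0 - 1 = -1
Det delta = entry_delta * cofactor = -1 * -4 = 4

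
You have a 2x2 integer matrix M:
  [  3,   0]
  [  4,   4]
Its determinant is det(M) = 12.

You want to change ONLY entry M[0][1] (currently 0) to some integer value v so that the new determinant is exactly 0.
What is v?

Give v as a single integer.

det is linear in entry M[0][1]: det = old_det + (v - 0) * C_01
Cofactor C_01 = -4
Want det = 0: 12 + (v - 0) * -4 = 0
  (v - 0) = -12 / -4 = 3
  v = 0 + (3) = 3

Answer: 3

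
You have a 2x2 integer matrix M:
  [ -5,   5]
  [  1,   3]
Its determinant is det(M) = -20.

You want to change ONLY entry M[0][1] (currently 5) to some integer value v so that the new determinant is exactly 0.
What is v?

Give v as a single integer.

Answer: -15

Derivation:
det is linear in entry M[0][1]: det = old_det + (v - 5) * C_01
Cofactor C_01 = -1
Want det = 0: -20 + (v - 5) * -1 = 0
  (v - 5) = 20 / -1 = -20
  v = 5 + (-20) = -15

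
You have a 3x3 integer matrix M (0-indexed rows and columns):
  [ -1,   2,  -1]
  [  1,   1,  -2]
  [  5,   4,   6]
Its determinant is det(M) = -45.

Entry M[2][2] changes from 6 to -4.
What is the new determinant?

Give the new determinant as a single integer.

det is linear in row 2: changing M[2][2] by delta changes det by delta * cofactor(2,2).
Cofactor C_22 = (-1)^(2+2) * minor(2,2) = -3
Entry delta = -4 - 6 = -10
Det delta = -10 * -3 = 30
New det = -45 + 30 = -15

Answer: -15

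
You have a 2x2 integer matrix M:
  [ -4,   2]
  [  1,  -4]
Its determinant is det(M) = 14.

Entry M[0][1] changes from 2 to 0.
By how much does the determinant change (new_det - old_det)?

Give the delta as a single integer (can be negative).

Cofactor C_01 = -1
Entry delta = 0 - 2 = -2
Det delta = entry_delta * cofactor = -2 * -1 = 2

Answer: 2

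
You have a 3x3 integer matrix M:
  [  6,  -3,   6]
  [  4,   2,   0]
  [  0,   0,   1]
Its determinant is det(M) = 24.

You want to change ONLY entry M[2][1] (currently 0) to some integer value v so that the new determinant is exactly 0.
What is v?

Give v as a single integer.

Answer: -1

Derivation:
det is linear in entry M[2][1]: det = old_det + (v - 0) * C_21
Cofactor C_21 = 24
Want det = 0: 24 + (v - 0) * 24 = 0
  (v - 0) = -24 / 24 = -1
  v = 0 + (-1) = -1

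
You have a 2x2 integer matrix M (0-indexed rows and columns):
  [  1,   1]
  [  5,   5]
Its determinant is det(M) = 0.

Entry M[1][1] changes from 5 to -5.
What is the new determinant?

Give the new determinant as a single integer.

Answer: -10

Derivation:
det is linear in row 1: changing M[1][1] by delta changes det by delta * cofactor(1,1).
Cofactor C_11 = (-1)^(1+1) * minor(1,1) = 1
Entry delta = -5 - 5 = -10
Det delta = -10 * 1 = -10
New det = 0 + -10 = -10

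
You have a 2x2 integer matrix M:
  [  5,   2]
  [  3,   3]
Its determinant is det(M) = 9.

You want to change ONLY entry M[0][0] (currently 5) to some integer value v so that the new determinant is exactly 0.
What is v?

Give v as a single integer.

Answer: 2

Derivation:
det is linear in entry M[0][0]: det = old_det + (v - 5) * C_00
Cofactor C_00 = 3
Want det = 0: 9 + (v - 5) * 3 = 0
  (v - 5) = -9 / 3 = -3
  v = 5 + (-3) = 2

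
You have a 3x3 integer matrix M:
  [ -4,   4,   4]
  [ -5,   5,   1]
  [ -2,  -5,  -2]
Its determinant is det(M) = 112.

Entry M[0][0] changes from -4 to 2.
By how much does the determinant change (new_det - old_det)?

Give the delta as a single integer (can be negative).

Cofactor C_00 = -5
Entry delta = 2 - -4 = 6
Det delta = entry_delta * cofactor = 6 * -5 = -30

Answer: -30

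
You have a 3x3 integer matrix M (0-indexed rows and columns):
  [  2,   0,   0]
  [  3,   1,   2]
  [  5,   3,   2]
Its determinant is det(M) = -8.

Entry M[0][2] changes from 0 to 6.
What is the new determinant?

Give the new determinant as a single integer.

det is linear in row 0: changing M[0][2] by delta changes det by delta * cofactor(0,2).
Cofactor C_02 = (-1)^(0+2) * minor(0,2) = 4
Entry delta = 6 - 0 = 6
Det delta = 6 * 4 = 24
New det = -8 + 24 = 16

Answer: 16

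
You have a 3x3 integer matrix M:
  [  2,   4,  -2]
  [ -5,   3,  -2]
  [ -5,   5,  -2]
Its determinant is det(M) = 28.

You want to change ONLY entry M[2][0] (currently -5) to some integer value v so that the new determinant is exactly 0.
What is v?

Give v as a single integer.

Answer: 9

Derivation:
det is linear in entry M[2][0]: det = old_det + (v - -5) * C_20
Cofactor C_20 = -2
Want det = 0: 28 + (v - -5) * -2 = 0
  (v - -5) = -28 / -2 = 14
  v = -5 + (14) = 9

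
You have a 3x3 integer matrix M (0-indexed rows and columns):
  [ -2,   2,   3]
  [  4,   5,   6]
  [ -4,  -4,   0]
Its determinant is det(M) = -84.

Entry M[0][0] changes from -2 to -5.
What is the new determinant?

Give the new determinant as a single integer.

det is linear in row 0: changing M[0][0] by delta changes det by delta * cofactor(0,0).
Cofactor C_00 = (-1)^(0+0) * minor(0,0) = 24
Entry delta = -5 - -2 = -3
Det delta = -3 * 24 = -72
New det = -84 + -72 = -156

Answer: -156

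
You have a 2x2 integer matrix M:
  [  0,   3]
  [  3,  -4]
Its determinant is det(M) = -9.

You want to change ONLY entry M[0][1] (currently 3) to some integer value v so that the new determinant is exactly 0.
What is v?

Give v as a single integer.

det is linear in entry M[0][1]: det = old_det + (v - 3) * C_01
Cofactor C_01 = -3
Want det = 0: -9 + (v - 3) * -3 = 0
  (v - 3) = 9 / -3 = -3
  v = 3 + (-3) = 0

Answer: 0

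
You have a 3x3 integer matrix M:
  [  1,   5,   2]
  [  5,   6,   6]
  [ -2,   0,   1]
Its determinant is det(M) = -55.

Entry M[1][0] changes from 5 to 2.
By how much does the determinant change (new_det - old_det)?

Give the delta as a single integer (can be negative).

Answer: 15

Derivation:
Cofactor C_10 = -5
Entry delta = 2 - 5 = -3
Det delta = entry_delta * cofactor = -3 * -5 = 15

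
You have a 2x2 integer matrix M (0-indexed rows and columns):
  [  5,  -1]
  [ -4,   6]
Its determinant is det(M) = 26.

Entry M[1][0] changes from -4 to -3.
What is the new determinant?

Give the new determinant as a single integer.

Answer: 27

Derivation:
det is linear in row 1: changing M[1][0] by delta changes det by delta * cofactor(1,0).
Cofactor C_10 = (-1)^(1+0) * minor(1,0) = 1
Entry delta = -3 - -4 = 1
Det delta = 1 * 1 = 1
New det = 26 + 1 = 27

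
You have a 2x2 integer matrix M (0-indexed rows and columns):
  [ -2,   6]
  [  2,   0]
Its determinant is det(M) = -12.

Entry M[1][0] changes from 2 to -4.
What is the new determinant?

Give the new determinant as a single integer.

Answer: 24

Derivation:
det is linear in row 1: changing M[1][0] by delta changes det by delta * cofactor(1,0).
Cofactor C_10 = (-1)^(1+0) * minor(1,0) = -6
Entry delta = -4 - 2 = -6
Det delta = -6 * -6 = 36
New det = -12 + 36 = 24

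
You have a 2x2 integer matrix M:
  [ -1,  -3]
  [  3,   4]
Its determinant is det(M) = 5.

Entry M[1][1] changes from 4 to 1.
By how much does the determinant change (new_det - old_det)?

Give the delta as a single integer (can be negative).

Cofactor C_11 = -1
Entry delta = 1 - 4 = -3
Det delta = entry_delta * cofactor = -3 * -1 = 3

Answer: 3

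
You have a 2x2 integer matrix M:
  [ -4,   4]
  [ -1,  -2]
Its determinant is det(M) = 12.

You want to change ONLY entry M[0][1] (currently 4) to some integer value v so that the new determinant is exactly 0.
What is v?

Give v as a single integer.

det is linear in entry M[0][1]: det = old_det + (v - 4) * C_01
Cofactor C_01 = 1
Want det = 0: 12 + (v - 4) * 1 = 0
  (v - 4) = -12 / 1 = -12
  v = 4 + (-12) = -8

Answer: -8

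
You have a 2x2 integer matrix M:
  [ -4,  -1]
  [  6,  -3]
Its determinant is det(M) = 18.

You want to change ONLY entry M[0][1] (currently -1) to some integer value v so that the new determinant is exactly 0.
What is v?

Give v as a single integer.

Answer: 2

Derivation:
det is linear in entry M[0][1]: det = old_det + (v - -1) * C_01
Cofactor C_01 = -6
Want det = 0: 18 + (v - -1) * -6 = 0
  (v - -1) = -18 / -6 = 3
  v = -1 + (3) = 2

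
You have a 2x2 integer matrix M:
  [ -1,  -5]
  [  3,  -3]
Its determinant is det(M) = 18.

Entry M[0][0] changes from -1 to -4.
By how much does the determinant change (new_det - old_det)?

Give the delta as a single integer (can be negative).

Answer: 9

Derivation:
Cofactor C_00 = -3
Entry delta = -4 - -1 = -3
Det delta = entry_delta * cofactor = -3 * -3 = 9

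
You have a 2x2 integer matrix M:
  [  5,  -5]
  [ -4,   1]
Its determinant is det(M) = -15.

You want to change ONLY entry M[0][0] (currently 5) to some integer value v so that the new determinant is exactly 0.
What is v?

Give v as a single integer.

Answer: 20

Derivation:
det is linear in entry M[0][0]: det = old_det + (v - 5) * C_00
Cofactor C_00 = 1
Want det = 0: -15 + (v - 5) * 1 = 0
  (v - 5) = 15 / 1 = 15
  v = 5 + (15) = 20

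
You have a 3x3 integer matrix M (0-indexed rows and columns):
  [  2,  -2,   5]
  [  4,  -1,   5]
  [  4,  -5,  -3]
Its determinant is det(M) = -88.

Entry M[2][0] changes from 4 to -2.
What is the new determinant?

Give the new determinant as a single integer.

Answer: -58

Derivation:
det is linear in row 2: changing M[2][0] by delta changes det by delta * cofactor(2,0).
Cofactor C_20 = (-1)^(2+0) * minor(2,0) = -5
Entry delta = -2 - 4 = -6
Det delta = -6 * -5 = 30
New det = -88 + 30 = -58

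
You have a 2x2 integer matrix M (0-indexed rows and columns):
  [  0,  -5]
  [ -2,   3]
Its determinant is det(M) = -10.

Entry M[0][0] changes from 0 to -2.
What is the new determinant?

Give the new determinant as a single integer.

Answer: -16

Derivation:
det is linear in row 0: changing M[0][0] by delta changes det by delta * cofactor(0,0).
Cofactor C_00 = (-1)^(0+0) * minor(0,0) = 3
Entry delta = -2 - 0 = -2
Det delta = -2 * 3 = -6
New det = -10 + -6 = -16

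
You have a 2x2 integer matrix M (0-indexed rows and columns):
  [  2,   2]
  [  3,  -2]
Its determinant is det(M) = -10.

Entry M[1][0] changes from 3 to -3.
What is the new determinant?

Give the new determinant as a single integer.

det is linear in row 1: changing M[1][0] by delta changes det by delta * cofactor(1,0).
Cofactor C_10 = (-1)^(1+0) * minor(1,0) = -2
Entry delta = -3 - 3 = -6
Det delta = -6 * -2 = 12
New det = -10 + 12 = 2

Answer: 2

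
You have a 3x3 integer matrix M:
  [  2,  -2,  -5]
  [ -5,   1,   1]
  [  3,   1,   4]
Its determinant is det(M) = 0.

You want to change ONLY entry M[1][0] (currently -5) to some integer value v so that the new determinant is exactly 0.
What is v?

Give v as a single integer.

Answer: -5

Derivation:
det is linear in entry M[1][0]: det = old_det + (v - -5) * C_10
Cofactor C_10 = 3
Want det = 0: 0 + (v - -5) * 3 = 0
  (v - -5) = 0 / 3 = 0
  v = -5 + (0) = -5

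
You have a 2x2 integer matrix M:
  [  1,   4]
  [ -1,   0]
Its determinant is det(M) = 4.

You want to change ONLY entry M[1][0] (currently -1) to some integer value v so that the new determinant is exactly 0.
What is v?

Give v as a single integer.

Answer: 0

Derivation:
det is linear in entry M[1][0]: det = old_det + (v - -1) * C_10
Cofactor C_10 = -4
Want det = 0: 4 + (v - -1) * -4 = 0
  (v - -1) = -4 / -4 = 1
  v = -1 + (1) = 0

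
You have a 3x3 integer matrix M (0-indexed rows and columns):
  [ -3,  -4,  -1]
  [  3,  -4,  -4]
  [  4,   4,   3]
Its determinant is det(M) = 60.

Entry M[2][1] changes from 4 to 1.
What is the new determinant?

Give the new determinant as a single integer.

det is linear in row 2: changing M[2][1] by delta changes det by delta * cofactor(2,1).
Cofactor C_21 = (-1)^(2+1) * minor(2,1) = -15
Entry delta = 1 - 4 = -3
Det delta = -3 * -15 = 45
New det = 60 + 45 = 105

Answer: 105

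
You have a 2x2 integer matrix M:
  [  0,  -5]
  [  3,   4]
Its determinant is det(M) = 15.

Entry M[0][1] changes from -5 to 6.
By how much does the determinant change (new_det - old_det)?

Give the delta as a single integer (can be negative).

Cofactor C_01 = -3
Entry delta = 6 - -5 = 11
Det delta = entry_delta * cofactor = 11 * -3 = -33

Answer: -33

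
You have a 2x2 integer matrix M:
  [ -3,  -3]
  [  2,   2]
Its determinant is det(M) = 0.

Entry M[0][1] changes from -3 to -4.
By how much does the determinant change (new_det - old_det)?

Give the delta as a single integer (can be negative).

Answer: 2

Derivation:
Cofactor C_01 = -2
Entry delta = -4 - -3 = -1
Det delta = entry_delta * cofactor = -1 * -2 = 2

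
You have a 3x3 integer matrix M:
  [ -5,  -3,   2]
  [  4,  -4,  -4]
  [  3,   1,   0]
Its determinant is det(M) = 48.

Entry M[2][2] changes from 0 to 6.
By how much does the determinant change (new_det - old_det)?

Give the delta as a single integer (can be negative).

Cofactor C_22 = 32
Entry delta = 6 - 0 = 6
Det delta = entry_delta * cofactor = 6 * 32 = 192

Answer: 192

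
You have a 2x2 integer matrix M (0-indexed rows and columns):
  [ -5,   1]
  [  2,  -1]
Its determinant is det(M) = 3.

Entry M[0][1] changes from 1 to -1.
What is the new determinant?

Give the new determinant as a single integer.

Answer: 7

Derivation:
det is linear in row 0: changing M[0][1] by delta changes det by delta * cofactor(0,1).
Cofactor C_01 = (-1)^(0+1) * minor(0,1) = -2
Entry delta = -1 - 1 = -2
Det delta = -2 * -2 = 4
New det = 3 + 4 = 7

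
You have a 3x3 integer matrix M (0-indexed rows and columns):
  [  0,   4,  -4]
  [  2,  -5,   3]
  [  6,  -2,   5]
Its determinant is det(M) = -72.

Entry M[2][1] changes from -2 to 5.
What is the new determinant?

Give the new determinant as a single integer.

Answer: -128

Derivation:
det is linear in row 2: changing M[2][1] by delta changes det by delta * cofactor(2,1).
Cofactor C_21 = (-1)^(2+1) * minor(2,1) = -8
Entry delta = 5 - -2 = 7
Det delta = 7 * -8 = -56
New det = -72 + -56 = -128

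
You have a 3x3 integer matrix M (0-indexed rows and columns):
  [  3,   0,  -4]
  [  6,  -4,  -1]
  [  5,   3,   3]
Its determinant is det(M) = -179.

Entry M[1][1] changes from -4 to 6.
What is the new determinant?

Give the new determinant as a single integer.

Answer: 111

Derivation:
det is linear in row 1: changing M[1][1] by delta changes det by delta * cofactor(1,1).
Cofactor C_11 = (-1)^(1+1) * minor(1,1) = 29
Entry delta = 6 - -4 = 10
Det delta = 10 * 29 = 290
New det = -179 + 290 = 111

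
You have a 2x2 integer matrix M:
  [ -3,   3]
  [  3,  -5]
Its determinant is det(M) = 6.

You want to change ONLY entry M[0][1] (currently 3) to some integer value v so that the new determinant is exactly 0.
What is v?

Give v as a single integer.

Answer: 5

Derivation:
det is linear in entry M[0][1]: det = old_det + (v - 3) * C_01
Cofactor C_01 = -3
Want det = 0: 6 + (v - 3) * -3 = 0
  (v - 3) = -6 / -3 = 2
  v = 3 + (2) = 5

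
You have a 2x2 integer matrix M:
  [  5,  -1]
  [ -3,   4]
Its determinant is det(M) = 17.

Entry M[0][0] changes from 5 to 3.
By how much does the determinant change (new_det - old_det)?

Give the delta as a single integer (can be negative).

Answer: -8

Derivation:
Cofactor C_00 = 4
Entry delta = 3 - 5 = -2
Det delta = entry_delta * cofactor = -2 * 4 = -8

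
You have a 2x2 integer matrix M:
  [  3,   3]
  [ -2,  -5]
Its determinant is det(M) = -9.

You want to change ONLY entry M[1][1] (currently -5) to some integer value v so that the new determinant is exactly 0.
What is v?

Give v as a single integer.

Answer: -2

Derivation:
det is linear in entry M[1][1]: det = old_det + (v - -5) * C_11
Cofactor C_11 = 3
Want det = 0: -9 + (v - -5) * 3 = 0
  (v - -5) = 9 / 3 = 3
  v = -5 + (3) = -2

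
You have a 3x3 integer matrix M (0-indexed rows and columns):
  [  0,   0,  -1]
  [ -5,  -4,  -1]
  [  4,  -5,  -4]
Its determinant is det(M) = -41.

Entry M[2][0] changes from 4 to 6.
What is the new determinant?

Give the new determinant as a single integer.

Answer: -49

Derivation:
det is linear in row 2: changing M[2][0] by delta changes det by delta * cofactor(2,0).
Cofactor C_20 = (-1)^(2+0) * minor(2,0) = -4
Entry delta = 6 - 4 = 2
Det delta = 2 * -4 = -8
New det = -41 + -8 = -49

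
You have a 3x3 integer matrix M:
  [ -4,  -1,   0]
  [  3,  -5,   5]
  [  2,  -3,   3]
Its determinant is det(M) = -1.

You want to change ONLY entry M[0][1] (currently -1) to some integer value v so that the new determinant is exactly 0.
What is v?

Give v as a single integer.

Answer: 0

Derivation:
det is linear in entry M[0][1]: det = old_det + (v - -1) * C_01
Cofactor C_01 = 1
Want det = 0: -1 + (v - -1) * 1 = 0
  (v - -1) = 1 / 1 = 1
  v = -1 + (1) = 0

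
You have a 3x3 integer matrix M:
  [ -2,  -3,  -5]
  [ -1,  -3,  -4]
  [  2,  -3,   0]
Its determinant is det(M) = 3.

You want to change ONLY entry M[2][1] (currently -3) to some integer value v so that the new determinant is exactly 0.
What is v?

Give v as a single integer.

det is linear in entry M[2][1]: det = old_det + (v - -3) * C_21
Cofactor C_21 = -3
Want det = 0: 3 + (v - -3) * -3 = 0
  (v - -3) = -3 / -3 = 1
  v = -3 + (1) = -2

Answer: -2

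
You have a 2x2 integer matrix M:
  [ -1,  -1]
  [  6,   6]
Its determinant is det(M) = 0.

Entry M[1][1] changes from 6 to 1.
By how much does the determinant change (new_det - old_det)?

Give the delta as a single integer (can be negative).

Answer: 5

Derivation:
Cofactor C_11 = -1
Entry delta = 1 - 6 = -5
Det delta = entry_delta * cofactor = -5 * -1 = 5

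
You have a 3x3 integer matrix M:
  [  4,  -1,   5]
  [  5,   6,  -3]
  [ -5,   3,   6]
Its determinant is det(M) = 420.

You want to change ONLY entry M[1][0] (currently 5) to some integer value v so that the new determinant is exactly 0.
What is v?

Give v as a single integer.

Answer: -15

Derivation:
det is linear in entry M[1][0]: det = old_det + (v - 5) * C_10
Cofactor C_10 = 21
Want det = 0: 420 + (v - 5) * 21 = 0
  (v - 5) = -420 / 21 = -20
  v = 5 + (-20) = -15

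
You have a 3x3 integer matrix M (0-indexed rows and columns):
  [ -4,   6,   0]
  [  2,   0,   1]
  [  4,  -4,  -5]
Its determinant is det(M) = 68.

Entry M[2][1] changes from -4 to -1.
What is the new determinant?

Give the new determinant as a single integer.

Answer: 80

Derivation:
det is linear in row 2: changing M[2][1] by delta changes det by delta * cofactor(2,1).
Cofactor C_21 = (-1)^(2+1) * minor(2,1) = 4
Entry delta = -1 - -4 = 3
Det delta = 3 * 4 = 12
New det = 68 + 12 = 80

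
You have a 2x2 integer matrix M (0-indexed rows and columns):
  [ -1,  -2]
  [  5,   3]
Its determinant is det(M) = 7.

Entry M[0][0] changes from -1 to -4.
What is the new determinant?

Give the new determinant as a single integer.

det is linear in row 0: changing M[0][0] by delta changes det by delta * cofactor(0,0).
Cofactor C_00 = (-1)^(0+0) * minor(0,0) = 3
Entry delta = -4 - -1 = -3
Det delta = -3 * 3 = -9
New det = 7 + -9 = -2

Answer: -2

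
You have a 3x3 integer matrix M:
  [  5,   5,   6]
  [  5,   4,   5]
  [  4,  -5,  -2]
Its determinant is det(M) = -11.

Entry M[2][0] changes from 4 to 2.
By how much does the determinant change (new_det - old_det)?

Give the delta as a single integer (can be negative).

Answer: -2

Derivation:
Cofactor C_20 = 1
Entry delta = 2 - 4 = -2
Det delta = entry_delta * cofactor = -2 * 1 = -2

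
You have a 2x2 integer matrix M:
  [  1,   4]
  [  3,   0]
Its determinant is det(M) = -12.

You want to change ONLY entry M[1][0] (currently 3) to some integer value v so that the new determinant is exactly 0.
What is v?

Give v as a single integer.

Answer: 0

Derivation:
det is linear in entry M[1][0]: det = old_det + (v - 3) * C_10
Cofactor C_10 = -4
Want det = 0: -12 + (v - 3) * -4 = 0
  (v - 3) = 12 / -4 = -3
  v = 3 + (-3) = 0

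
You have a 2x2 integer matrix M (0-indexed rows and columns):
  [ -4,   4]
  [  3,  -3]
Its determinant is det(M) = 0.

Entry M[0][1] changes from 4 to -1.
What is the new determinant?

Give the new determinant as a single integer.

Answer: 15

Derivation:
det is linear in row 0: changing M[0][1] by delta changes det by delta * cofactor(0,1).
Cofactor C_01 = (-1)^(0+1) * minor(0,1) = -3
Entry delta = -1 - 4 = -5
Det delta = -5 * -3 = 15
New det = 0 + 15 = 15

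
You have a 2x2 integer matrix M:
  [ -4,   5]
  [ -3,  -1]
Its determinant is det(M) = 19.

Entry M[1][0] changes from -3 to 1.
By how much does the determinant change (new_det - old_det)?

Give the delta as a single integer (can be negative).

Answer: -20

Derivation:
Cofactor C_10 = -5
Entry delta = 1 - -3 = 4
Det delta = entry_delta * cofactor = 4 * -5 = -20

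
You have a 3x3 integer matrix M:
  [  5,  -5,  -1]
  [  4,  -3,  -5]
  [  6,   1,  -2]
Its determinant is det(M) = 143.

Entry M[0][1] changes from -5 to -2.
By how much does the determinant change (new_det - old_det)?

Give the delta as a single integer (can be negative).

Answer: -66

Derivation:
Cofactor C_01 = -22
Entry delta = -2 - -5 = 3
Det delta = entry_delta * cofactor = 3 * -22 = -66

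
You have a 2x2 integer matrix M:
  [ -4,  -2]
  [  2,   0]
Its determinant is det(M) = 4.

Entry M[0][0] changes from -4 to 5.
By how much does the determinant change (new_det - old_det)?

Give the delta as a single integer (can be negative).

Answer: 0

Derivation:
Cofactor C_00 = 0
Entry delta = 5 - -4 = 9
Det delta = entry_delta * cofactor = 9 * 0 = 0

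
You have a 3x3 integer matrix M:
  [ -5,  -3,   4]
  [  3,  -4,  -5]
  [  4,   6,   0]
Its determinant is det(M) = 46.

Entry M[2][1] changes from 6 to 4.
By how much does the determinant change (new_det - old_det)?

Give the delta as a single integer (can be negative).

Answer: 26

Derivation:
Cofactor C_21 = -13
Entry delta = 4 - 6 = -2
Det delta = entry_delta * cofactor = -2 * -13 = 26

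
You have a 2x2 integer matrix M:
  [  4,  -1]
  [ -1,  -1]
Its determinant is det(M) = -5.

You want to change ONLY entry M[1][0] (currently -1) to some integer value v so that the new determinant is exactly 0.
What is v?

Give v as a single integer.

Answer: 4

Derivation:
det is linear in entry M[1][0]: det = old_det + (v - -1) * C_10
Cofactor C_10 = 1
Want det = 0: -5 + (v - -1) * 1 = 0
  (v - -1) = 5 / 1 = 5
  v = -1 + (5) = 4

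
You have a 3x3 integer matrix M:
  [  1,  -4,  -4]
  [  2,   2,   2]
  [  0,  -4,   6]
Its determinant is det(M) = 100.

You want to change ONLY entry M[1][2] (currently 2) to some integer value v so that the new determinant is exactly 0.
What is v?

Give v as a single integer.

det is linear in entry M[1][2]: det = old_det + (v - 2) * C_12
Cofactor C_12 = 4
Want det = 0: 100 + (v - 2) * 4 = 0
  (v - 2) = -100 / 4 = -25
  v = 2 + (-25) = -23

Answer: -23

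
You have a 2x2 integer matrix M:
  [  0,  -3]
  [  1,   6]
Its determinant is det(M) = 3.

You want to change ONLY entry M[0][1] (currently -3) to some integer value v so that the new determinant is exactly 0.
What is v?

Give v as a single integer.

det is linear in entry M[0][1]: det = old_det + (v - -3) * C_01
Cofactor C_01 = -1
Want det = 0: 3 + (v - -3) * -1 = 0
  (v - -3) = -3 / -1 = 3
  v = -3 + (3) = 0

Answer: 0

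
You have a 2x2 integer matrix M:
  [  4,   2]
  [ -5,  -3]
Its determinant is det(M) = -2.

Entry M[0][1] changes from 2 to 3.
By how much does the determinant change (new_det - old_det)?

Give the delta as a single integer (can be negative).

Cofactor C_01 = 5
Entry delta = 3 - 2 = 1
Det delta = entry_delta * cofactor = 1 * 5 = 5

Answer: 5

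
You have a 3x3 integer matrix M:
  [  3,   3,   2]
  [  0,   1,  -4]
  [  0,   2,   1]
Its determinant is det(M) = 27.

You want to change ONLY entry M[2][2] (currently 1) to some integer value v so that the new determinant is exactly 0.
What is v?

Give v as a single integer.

Answer: -8

Derivation:
det is linear in entry M[2][2]: det = old_det + (v - 1) * C_22
Cofactor C_22 = 3
Want det = 0: 27 + (v - 1) * 3 = 0
  (v - 1) = -27 / 3 = -9
  v = 1 + (-9) = -8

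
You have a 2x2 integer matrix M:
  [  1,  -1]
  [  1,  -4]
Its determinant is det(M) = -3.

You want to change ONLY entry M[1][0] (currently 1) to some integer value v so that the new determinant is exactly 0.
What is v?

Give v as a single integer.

det is linear in entry M[1][0]: det = old_det + (v - 1) * C_10
Cofactor C_10 = 1
Want det = 0: -3 + (v - 1) * 1 = 0
  (v - 1) = 3 / 1 = 3
  v = 1 + (3) = 4

Answer: 4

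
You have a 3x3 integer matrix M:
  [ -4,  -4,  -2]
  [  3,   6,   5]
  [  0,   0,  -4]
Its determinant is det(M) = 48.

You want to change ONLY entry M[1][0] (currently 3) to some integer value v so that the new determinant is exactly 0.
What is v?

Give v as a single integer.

Answer: 6

Derivation:
det is linear in entry M[1][0]: det = old_det + (v - 3) * C_10
Cofactor C_10 = -16
Want det = 0: 48 + (v - 3) * -16 = 0
  (v - 3) = -48 / -16 = 3
  v = 3 + (3) = 6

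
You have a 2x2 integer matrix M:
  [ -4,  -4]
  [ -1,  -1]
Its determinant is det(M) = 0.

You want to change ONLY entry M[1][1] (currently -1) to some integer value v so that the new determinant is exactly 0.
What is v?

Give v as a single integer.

Answer: -1

Derivation:
det is linear in entry M[1][1]: det = old_det + (v - -1) * C_11
Cofactor C_11 = -4
Want det = 0: 0 + (v - -1) * -4 = 0
  (v - -1) = 0 / -4 = 0
  v = -1 + (0) = -1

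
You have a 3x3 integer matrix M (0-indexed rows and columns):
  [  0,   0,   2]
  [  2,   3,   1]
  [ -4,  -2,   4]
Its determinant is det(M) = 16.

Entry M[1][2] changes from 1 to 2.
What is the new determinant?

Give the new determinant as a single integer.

det is linear in row 1: changing M[1][2] by delta changes det by delta * cofactor(1,2).
Cofactor C_12 = (-1)^(1+2) * minor(1,2) = 0
Entry delta = 2 - 1 = 1
Det delta = 1 * 0 = 0
New det = 16 + 0 = 16

Answer: 16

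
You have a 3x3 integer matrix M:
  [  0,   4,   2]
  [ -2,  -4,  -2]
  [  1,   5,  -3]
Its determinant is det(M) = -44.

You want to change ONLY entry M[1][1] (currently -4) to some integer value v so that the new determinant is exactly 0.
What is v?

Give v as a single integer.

Answer: -26

Derivation:
det is linear in entry M[1][1]: det = old_det + (v - -4) * C_11
Cofactor C_11 = -2
Want det = 0: -44 + (v - -4) * -2 = 0
  (v - -4) = 44 / -2 = -22
  v = -4 + (-22) = -26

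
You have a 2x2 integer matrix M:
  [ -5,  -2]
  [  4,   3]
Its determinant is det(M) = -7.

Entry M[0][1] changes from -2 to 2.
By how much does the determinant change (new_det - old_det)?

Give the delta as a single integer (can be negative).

Cofactor C_01 = -4
Entry delta = 2 - -2 = 4
Det delta = entry_delta * cofactor = 4 * -4 = -16

Answer: -16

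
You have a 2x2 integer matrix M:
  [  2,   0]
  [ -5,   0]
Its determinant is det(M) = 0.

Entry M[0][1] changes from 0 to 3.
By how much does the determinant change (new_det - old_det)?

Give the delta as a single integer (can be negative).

Cofactor C_01 = 5
Entry delta = 3 - 0 = 3
Det delta = entry_delta * cofactor = 3 * 5 = 15

Answer: 15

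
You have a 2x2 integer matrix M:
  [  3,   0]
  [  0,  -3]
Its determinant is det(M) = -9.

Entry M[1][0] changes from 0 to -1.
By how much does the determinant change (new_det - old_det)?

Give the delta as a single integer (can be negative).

Answer: 0

Derivation:
Cofactor C_10 = 0
Entry delta = -1 - 0 = -1
Det delta = entry_delta * cofactor = -1 * 0 = 0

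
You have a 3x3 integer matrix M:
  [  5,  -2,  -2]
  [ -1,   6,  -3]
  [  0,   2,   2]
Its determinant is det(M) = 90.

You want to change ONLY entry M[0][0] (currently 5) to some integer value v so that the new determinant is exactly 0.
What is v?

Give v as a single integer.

det is linear in entry M[0][0]: det = old_det + (v - 5) * C_00
Cofactor C_00 = 18
Want det = 0: 90 + (v - 5) * 18 = 0
  (v - 5) = -90 / 18 = -5
  v = 5 + (-5) = 0

Answer: 0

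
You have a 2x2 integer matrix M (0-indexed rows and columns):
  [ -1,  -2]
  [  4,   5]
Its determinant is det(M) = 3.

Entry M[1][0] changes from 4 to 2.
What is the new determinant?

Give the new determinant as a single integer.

det is linear in row 1: changing M[1][0] by delta changes det by delta * cofactor(1,0).
Cofactor C_10 = (-1)^(1+0) * minor(1,0) = 2
Entry delta = 2 - 4 = -2
Det delta = -2 * 2 = -4
New det = 3 + -4 = -1

Answer: -1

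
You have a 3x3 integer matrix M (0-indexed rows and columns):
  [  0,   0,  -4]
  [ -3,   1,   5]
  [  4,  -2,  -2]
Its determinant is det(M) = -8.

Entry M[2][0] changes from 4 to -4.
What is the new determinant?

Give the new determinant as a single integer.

Answer: -40

Derivation:
det is linear in row 2: changing M[2][0] by delta changes det by delta * cofactor(2,0).
Cofactor C_20 = (-1)^(2+0) * minor(2,0) = 4
Entry delta = -4 - 4 = -8
Det delta = -8 * 4 = -32
New det = -8 + -32 = -40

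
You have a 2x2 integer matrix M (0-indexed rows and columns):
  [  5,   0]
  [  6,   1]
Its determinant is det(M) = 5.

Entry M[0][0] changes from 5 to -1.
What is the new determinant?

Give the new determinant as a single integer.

det is linear in row 0: changing M[0][0] by delta changes det by delta * cofactor(0,0).
Cofactor C_00 = (-1)^(0+0) * minor(0,0) = 1
Entry delta = -1 - 5 = -6
Det delta = -6 * 1 = -6
New det = 5 + -6 = -1

Answer: -1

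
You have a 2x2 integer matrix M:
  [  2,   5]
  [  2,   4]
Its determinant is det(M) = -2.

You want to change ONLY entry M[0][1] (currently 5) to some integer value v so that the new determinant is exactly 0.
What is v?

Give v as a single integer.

det is linear in entry M[0][1]: det = old_det + (v - 5) * C_01
Cofactor C_01 = -2
Want det = 0: -2 + (v - 5) * -2 = 0
  (v - 5) = 2 / -2 = -1
  v = 5 + (-1) = 4

Answer: 4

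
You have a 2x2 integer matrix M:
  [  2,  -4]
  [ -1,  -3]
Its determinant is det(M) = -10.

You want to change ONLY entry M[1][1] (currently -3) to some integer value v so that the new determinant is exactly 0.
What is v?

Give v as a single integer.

Answer: 2

Derivation:
det is linear in entry M[1][1]: det = old_det + (v - -3) * C_11
Cofactor C_11 = 2
Want det = 0: -10 + (v - -3) * 2 = 0
  (v - -3) = 10 / 2 = 5
  v = -3 + (5) = 2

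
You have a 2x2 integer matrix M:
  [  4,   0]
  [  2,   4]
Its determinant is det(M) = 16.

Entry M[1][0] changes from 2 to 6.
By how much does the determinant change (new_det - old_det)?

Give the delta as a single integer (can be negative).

Cofactor C_10 = 0
Entry delta = 6 - 2 = 4
Det delta = entry_delta * cofactor = 4 * 0 = 0

Answer: 0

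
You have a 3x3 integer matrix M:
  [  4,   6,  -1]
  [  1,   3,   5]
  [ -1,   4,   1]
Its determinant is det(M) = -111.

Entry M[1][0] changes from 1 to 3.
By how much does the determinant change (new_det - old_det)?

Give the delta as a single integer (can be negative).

Cofactor C_10 = -10
Entry delta = 3 - 1 = 2
Det delta = entry_delta * cofactor = 2 * -10 = -20

Answer: -20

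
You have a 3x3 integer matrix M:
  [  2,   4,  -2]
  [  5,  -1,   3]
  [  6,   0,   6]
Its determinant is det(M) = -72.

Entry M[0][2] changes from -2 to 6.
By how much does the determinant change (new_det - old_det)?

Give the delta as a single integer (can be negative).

Cofactor C_02 = 6
Entry delta = 6 - -2 = 8
Det delta = entry_delta * cofactor = 8 * 6 = 48

Answer: 48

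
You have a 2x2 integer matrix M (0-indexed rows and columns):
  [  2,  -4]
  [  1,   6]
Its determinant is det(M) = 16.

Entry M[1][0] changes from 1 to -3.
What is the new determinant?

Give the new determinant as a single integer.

Answer: 0

Derivation:
det is linear in row 1: changing M[1][0] by delta changes det by delta * cofactor(1,0).
Cofactor C_10 = (-1)^(1+0) * minor(1,0) = 4
Entry delta = -3 - 1 = -4
Det delta = -4 * 4 = -16
New det = 16 + -16 = 0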